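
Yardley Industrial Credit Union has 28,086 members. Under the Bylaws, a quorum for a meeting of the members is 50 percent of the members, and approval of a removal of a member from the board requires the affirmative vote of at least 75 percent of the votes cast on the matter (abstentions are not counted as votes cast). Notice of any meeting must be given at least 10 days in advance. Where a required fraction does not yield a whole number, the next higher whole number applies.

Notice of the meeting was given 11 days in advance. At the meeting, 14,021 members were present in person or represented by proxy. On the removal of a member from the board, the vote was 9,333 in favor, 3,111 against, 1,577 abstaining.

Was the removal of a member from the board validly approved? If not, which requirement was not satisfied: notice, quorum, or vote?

Notice: 11 days given; 10 required. Satisfied.
Quorum: 50% of 28,086 = 14,043; 14,021 present. Not satisfied.
Vote: requires three-fourths of the votes cast (14,021 − 1,577 abstaining = 12,444); 3/4 of 12444 = 9333, so 9,333 needed; 9,333 in favor. Satisfied.

Invalid — quorum requirement not satisfied.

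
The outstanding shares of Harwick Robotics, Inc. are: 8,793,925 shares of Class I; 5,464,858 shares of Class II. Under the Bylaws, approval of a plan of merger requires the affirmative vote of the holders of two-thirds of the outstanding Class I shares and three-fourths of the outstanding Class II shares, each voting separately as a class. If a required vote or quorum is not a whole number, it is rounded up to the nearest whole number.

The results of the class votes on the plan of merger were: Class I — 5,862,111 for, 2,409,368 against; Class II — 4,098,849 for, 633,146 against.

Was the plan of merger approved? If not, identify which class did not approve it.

Not approved — the Class I shares did not give the required vote.

Class I: 2/3 of 8793925 = 5862616.67, rounded up to 5862617; 5,862,617 required, 5,862,111 in favor — not approved.
Class II: 3/4 of 5464858 = 4098643.50, rounded up to 4098644; 4,098,644 required, 4,098,849 in favor — approved.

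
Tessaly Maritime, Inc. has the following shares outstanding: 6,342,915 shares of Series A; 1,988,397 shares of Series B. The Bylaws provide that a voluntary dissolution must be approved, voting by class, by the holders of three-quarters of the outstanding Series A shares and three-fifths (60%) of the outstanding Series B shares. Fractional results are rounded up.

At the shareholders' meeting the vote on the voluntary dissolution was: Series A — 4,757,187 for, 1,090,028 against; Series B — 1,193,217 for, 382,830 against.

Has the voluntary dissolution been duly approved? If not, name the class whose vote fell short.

Series A: 3/4 of 6342915 = 4757186.25, rounded up to 4757187; 4,757,187 required, 4,757,187 in favor — approved.
Series B: 3/5 of 1988397 = 1193038.20, rounded up to 1193039; 1,193,039 required, 1,193,217 in favor — approved.

Approved — every class gave the required vote.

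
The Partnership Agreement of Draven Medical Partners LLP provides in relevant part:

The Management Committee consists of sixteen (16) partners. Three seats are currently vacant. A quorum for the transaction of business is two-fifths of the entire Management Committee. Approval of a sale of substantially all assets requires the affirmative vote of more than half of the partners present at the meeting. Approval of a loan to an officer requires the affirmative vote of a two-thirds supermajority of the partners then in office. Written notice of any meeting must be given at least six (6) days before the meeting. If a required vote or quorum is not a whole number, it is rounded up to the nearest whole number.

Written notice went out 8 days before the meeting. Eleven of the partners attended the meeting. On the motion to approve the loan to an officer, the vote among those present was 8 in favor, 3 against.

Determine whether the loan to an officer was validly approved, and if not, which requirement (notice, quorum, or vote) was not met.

Invalid — vote requirement not satisfied.

Notice: 8 days given; 6 required (8 ≥ 6). Satisfied.
Quorum: 11 present; quorum is 7. Satisfied.
Vote: the loan to an officer requires two-thirds of the partners then in office (13). 2/3 of 13 = 8.67, rounded up to 9, so 9 affirmative votes are needed; 8 voted in favor. Not satisfied.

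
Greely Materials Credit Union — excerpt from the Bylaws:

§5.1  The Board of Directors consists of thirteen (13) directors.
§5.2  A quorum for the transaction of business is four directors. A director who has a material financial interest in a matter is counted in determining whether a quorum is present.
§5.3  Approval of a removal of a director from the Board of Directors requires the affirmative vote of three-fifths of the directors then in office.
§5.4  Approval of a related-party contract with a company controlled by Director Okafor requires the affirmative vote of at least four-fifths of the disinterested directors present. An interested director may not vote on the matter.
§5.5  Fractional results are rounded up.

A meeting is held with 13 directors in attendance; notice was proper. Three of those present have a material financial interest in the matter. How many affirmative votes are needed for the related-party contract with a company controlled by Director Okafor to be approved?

8

The related-party contract with a company controlled by Director Okafor requires four-fifths of the disinterested directors present (13 − 3 = 10).
4/5 of 10 = 8.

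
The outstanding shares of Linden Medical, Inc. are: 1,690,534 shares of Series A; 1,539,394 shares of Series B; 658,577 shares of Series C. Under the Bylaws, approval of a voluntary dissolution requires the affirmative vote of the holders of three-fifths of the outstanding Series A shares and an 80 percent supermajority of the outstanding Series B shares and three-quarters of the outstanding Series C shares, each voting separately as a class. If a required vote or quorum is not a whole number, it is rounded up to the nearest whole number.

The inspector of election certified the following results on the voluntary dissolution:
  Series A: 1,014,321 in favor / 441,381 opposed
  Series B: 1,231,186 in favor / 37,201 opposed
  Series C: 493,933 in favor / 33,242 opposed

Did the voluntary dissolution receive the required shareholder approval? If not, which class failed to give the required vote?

Not approved — the Series B shares did not give the required vote.

Series A: 3/5 of 1690534 = 1014320.40, rounded up to 1014321; 1,014,321 required, 1,014,321 in favor — approved.
Series B: 4/5 of 1539394 = 1231515.20, rounded up to 1231516; 1,231,516 required, 1,231,186 in favor — not approved.
Series C: 3/4 of 658577 = 493932.75, rounded up to 493933; 493,933 required, 493,933 in favor — approved.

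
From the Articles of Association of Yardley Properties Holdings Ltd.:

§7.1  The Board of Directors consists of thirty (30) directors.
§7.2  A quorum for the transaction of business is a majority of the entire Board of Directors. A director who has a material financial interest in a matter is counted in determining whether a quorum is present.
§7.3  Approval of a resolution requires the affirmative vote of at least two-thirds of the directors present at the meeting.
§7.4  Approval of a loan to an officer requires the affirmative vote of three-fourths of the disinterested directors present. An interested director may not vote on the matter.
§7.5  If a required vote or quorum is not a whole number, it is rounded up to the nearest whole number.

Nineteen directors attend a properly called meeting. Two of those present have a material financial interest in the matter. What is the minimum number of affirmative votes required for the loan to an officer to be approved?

13

The loan to an officer requires three-fourths of the disinterested directors present (19 − 2 = 17).
3/4 of 17 = 12.75, rounded up to 13.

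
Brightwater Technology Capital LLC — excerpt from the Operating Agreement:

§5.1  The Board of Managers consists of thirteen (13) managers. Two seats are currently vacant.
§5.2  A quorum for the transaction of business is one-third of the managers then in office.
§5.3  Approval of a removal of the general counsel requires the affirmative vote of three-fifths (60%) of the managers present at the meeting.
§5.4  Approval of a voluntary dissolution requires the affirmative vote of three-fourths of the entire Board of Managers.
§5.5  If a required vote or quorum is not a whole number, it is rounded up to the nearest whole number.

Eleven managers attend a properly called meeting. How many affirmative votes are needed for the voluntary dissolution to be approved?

The voluntary dissolution requires three-fourths of the entire Board of Managers (13).
3/4 of 13 = 9.75, rounded up to 10.

10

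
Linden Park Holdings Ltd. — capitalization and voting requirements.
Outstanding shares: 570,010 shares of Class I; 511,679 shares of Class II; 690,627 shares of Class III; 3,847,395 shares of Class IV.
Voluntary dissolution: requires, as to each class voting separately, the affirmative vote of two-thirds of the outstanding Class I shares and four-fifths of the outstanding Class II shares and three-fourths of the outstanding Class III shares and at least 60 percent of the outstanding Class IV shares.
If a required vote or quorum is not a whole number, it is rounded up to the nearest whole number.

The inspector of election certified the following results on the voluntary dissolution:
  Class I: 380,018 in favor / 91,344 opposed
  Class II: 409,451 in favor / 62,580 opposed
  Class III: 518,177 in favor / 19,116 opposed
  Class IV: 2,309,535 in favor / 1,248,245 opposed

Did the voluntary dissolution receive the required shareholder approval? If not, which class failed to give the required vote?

Approved — every class gave the required vote.

Class I: 2/3 of 570010 = 380006.67, rounded up to 380007; 380,007 required, 380,018 in favor — approved.
Class II: 4/5 of 511679 = 409343.20, rounded up to 409344; 409,344 required, 409,451 in favor — approved.
Class III: 3/4 of 690627 = 517970.25, rounded up to 517971; 517,971 required, 518,177 in favor — approved.
Class IV: 3/5 of 3847395 = 2308437; 2,308,437 required, 2,309,535 in favor — approved.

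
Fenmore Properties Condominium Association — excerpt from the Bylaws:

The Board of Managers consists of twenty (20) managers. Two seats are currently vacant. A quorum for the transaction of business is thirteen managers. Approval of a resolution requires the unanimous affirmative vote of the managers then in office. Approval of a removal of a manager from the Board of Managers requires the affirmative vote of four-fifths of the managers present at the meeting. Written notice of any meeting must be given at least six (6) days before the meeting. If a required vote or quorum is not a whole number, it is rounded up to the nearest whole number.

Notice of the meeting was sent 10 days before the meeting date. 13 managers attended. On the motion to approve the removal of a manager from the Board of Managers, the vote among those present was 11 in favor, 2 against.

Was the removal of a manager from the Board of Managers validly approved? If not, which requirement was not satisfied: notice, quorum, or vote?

Notice: 10 days given; 6 required (10 ≥ 6). Satisfied.
Quorum: 13 present; quorum is 13. Satisfied.
Vote: the removal of a manager from the Board of Managers requires four-fifths of the managers present (13). 4/5 of 13 = 10.40, rounded up to 11, so 11 affirmative votes are needed; 11 voted in favor. Satisfied.

Valid — all requirements satisfied.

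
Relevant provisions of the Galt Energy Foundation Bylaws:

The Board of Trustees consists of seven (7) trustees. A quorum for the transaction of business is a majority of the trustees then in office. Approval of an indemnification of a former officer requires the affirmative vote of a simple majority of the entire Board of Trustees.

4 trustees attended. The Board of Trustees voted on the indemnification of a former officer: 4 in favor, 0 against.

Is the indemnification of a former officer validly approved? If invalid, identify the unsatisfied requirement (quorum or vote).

Quorum: 4 present; quorum is 4. Satisfied.
Vote: the indemnification of a former officer requires a majority of the entire Board of Trustees (7). A majority of 7 is 4, so 4 affirmative votes are needed; 4 voted in favor. Satisfied.

Valid — all requirements satisfied.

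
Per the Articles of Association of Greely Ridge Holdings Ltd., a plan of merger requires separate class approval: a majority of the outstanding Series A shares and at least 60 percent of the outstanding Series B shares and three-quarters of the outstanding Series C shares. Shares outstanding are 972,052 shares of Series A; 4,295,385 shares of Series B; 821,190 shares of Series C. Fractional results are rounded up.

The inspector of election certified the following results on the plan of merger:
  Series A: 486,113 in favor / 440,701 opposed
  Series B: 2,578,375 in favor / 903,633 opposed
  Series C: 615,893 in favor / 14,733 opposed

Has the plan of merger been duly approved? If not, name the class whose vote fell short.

Series A: a majority of 972052 is 486027; 486,027 required, 486,113 in favor — approved.
Series B: 3/5 of 4295385 = 2577231; 2,577,231 required, 2,578,375 in favor — approved.
Series C: 3/4 of 821190 = 615892.50, rounded up to 615893; 615,893 required, 615,893 in favor — approved.

Approved — every class gave the required vote.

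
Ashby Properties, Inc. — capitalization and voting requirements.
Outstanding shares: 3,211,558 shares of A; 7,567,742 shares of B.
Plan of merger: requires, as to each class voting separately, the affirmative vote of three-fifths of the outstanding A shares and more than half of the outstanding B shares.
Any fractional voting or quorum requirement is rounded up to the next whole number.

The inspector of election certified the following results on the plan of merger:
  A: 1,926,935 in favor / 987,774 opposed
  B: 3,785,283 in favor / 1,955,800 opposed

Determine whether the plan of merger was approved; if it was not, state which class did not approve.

A: 3/5 of 3211558 = 1926934.80, rounded up to 1926935; 1,926,935 required, 1,926,935 in favor — approved.
B: a majority of 7567742 is 3783872; 3,783,872 required, 3,785,283 in favor — approved.

Approved — every class gave the required vote.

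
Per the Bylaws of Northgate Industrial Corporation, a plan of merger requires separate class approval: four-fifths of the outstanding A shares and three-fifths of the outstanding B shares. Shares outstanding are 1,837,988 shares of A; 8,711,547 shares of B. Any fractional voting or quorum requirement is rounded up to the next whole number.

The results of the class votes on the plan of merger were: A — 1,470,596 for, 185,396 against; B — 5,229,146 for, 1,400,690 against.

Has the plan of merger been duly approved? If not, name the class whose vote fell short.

A: 4/5 of 1837988 = 1470390.40, rounded up to 1470391; 1,470,391 required, 1,470,596 in favor — approved.
B: 3/5 of 8711547 = 5226928.20, rounded up to 5226929; 5,226,929 required, 5,229,146 in favor — approved.

Approved — every class gave the required vote.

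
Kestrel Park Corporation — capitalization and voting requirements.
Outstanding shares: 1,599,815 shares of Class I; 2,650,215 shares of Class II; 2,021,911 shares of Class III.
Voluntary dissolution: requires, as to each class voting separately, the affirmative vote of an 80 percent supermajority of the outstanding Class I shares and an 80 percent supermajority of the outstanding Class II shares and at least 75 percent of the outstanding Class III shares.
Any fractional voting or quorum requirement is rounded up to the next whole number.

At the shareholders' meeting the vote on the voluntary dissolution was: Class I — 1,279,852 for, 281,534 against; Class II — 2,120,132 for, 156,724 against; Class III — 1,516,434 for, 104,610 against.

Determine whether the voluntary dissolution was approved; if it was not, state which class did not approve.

Not approved — the Class II shares did not give the required vote.

Class I: 4/5 of 1599815 = 1279852; 1,279,852 required, 1,279,852 in favor — approved.
Class II: 4/5 of 2650215 = 2120172; 2,120,172 required, 2,120,132 in favor — not approved.
Class III: 3/4 of 2021911 = 1516433.25, rounded up to 1516434; 1,516,434 required, 1,516,434 in favor — approved.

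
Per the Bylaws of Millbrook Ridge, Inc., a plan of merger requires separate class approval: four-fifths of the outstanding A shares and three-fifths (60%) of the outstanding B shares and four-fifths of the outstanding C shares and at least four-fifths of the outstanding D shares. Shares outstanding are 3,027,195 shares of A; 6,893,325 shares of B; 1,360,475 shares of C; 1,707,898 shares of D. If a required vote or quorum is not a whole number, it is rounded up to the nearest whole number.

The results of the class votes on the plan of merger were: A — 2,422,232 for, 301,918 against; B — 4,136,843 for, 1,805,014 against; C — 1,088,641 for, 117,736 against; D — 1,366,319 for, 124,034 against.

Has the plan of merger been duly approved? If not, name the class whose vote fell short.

Approved — every class gave the required vote.

A: 4/5 of 3027195 = 2421756; 2,421,756 required, 2,422,232 in favor — approved.
B: 3/5 of 6893325 = 4135995; 4,135,995 required, 4,136,843 in favor — approved.
C: 4/5 of 1360475 = 1088380; 1,088,380 required, 1,088,641 in favor — approved.
D: 4/5 of 1707898 = 1366318.40, rounded up to 1366319; 1,366,319 required, 1,366,319 in favor — approved.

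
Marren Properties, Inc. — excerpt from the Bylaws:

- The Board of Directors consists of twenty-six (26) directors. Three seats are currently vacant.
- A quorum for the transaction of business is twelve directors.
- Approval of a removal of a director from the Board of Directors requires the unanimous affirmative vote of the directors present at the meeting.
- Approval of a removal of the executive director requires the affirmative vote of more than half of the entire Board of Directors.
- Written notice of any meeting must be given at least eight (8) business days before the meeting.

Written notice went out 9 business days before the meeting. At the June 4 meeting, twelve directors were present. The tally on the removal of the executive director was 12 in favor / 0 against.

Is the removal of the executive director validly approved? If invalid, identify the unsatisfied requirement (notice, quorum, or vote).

Notice: 9 business days given; 8 required (9 ≥ 8). Satisfied.
Quorum: 12 present; quorum is 12. Satisfied.
Vote: the removal of the executive director requires a majority of the entire Board of Directors (26). A majority of 26 is 14, so 14 affirmative votes are needed; 12 voted in favor. Not satisfied.

Invalid — vote requirement not satisfied.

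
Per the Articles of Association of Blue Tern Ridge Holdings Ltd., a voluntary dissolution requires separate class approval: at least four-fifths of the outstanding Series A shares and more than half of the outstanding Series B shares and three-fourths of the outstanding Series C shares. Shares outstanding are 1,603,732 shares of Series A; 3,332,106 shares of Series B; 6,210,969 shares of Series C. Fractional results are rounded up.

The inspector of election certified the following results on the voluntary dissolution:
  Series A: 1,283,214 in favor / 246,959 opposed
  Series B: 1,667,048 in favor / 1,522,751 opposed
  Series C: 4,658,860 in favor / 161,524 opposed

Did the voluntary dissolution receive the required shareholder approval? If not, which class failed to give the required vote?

Approved — every class gave the required vote.

Series A: 4/5 of 1603732 = 1282985.60, rounded up to 1282986; 1,282,986 required, 1,283,214 in favor — approved.
Series B: a majority of 3332106 is 1666054; 1,666,054 required, 1,667,048 in favor — approved.
Series C: 3/4 of 6210969 = 4658226.75, rounded up to 4658227; 4,658,227 required, 4,658,860 in favor — approved.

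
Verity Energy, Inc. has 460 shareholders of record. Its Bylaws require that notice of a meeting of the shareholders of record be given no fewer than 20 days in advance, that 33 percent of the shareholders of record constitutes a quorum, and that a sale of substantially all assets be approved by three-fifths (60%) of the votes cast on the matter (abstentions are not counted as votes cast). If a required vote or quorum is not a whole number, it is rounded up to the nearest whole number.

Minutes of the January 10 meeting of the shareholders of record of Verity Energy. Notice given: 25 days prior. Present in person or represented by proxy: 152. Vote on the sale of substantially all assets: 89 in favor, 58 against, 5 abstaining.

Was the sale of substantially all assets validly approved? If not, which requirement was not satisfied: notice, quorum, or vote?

Notice: 25 days given; 20 required. Satisfied.
Quorum: 33% of 460 = 151.80, rounded up to 152; 152 present. Satisfied.
Vote: requires three-fifths of the votes cast (152 − 5 abstaining = 147); 3/5 of 147 = 88.20, rounded up to 89, so 89 needed; 89 in favor. Satisfied.

Valid — all requirements satisfied.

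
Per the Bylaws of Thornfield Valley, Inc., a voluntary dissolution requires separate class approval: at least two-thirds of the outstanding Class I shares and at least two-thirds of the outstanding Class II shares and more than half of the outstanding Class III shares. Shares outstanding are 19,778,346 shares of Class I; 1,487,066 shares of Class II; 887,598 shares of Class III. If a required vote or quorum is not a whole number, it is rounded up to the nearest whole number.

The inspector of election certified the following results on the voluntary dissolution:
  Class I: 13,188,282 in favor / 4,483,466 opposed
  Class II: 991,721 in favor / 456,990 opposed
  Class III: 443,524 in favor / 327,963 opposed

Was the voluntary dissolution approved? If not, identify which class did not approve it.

Not approved — the Class III shares did not give the required vote.

Class I: 2/3 of 19778346 = 13185564; 13,185,564 required, 13,188,282 in favor — approved.
Class II: 2/3 of 1487066 = 991377.33, rounded up to 991378; 991,378 required, 991,721 in favor — approved.
Class III: a majority of 887598 is 443800; 443,800 required, 443,524 in favor — not approved.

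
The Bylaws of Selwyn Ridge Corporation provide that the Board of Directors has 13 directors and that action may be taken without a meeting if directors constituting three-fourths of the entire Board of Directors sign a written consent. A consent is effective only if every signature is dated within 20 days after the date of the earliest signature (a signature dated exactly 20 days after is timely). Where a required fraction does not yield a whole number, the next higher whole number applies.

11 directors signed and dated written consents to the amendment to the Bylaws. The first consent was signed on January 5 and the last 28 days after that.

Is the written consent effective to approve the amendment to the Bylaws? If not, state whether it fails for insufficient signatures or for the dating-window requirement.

Not effective — dating-window requirement not satisfied.

Signatures required: three-fourths of 13 — 3/4 of 13 = 9.75, rounded up to 10, so 10 needed; 11 signed. Sufficient.
Dating window: the latest signature is 28 days after the earliest; the limit is 20 days. Outside the window.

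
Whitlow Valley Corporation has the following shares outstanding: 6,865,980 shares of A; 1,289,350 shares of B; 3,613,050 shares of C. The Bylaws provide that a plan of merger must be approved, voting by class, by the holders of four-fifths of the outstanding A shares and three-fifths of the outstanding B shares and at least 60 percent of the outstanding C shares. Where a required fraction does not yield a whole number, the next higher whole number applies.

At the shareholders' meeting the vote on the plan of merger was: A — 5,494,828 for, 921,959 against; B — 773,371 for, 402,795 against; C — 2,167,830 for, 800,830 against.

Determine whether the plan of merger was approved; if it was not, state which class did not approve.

A: 4/5 of 6865980 = 5492784; 5,492,784 required, 5,494,828 in favor — approved.
B: 3/5 of 1289350 = 773610; 773,610 required, 773,371 in favor — not approved.
C: 3/5 of 3613050 = 2167830; 2,167,830 required, 2,167,830 in favor — approved.

Not approved — the B shares did not give the required vote.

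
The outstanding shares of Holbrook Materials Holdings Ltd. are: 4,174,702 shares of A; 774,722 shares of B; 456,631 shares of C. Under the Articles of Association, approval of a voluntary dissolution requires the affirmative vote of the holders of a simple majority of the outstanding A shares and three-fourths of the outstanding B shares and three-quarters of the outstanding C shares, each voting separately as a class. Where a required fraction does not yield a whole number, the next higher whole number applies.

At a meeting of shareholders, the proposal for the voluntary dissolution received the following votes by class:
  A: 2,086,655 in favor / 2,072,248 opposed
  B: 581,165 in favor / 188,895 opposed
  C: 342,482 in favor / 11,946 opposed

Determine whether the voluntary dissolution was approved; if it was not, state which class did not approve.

Not approved — the A shares did not give the required vote.

A: a majority of 4174702 is 2087352; 2,087,352 required, 2,086,655 in favor — not approved.
B: 3/4 of 774722 = 581041.50, rounded up to 581042; 581,042 required, 581,165 in favor — approved.
C: 3/4 of 456631 = 342473.25, rounded up to 342474; 342,474 required, 342,482 in favor — approved.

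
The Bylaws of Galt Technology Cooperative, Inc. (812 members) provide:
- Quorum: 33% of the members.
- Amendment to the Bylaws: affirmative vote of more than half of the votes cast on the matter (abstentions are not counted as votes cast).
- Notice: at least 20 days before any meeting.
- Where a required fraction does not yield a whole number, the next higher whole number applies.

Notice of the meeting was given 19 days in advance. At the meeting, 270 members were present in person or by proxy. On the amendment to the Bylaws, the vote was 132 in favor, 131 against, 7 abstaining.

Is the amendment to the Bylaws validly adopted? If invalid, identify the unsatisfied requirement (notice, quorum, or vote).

Notice: 19 days given; 20 required. Not satisfied.
Quorum: 33% of 812 = 267.96, rounded up to 268; 270 present. Satisfied.
Vote: requires a majority of the votes cast (270 − 7 abstaining = 263); a majority of 263 is 132, so 132 needed; 132 in favor. Satisfied.

Invalid — notice requirement not satisfied.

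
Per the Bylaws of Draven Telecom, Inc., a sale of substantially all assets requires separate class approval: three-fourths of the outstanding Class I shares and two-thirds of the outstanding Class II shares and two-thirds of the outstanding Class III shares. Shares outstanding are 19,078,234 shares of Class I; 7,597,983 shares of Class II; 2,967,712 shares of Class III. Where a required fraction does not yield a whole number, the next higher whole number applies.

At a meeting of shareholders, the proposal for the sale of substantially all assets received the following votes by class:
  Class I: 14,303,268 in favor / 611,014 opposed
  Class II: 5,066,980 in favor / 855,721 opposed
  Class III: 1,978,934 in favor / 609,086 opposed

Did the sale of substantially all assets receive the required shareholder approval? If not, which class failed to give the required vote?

Not approved — the Class I shares did not give the required vote.

Class I: 3/4 of 19078234 = 14308675.50, rounded up to 14308676; 14,308,676 required, 14,303,268 in favor — not approved.
Class II: 2/3 of 7597983 = 5065322; 5,065,322 required, 5,066,980 in favor — approved.
Class III: 2/3 of 2967712 = 1978474.67, rounded up to 1978475; 1,978,475 required, 1,978,934 in favor — approved.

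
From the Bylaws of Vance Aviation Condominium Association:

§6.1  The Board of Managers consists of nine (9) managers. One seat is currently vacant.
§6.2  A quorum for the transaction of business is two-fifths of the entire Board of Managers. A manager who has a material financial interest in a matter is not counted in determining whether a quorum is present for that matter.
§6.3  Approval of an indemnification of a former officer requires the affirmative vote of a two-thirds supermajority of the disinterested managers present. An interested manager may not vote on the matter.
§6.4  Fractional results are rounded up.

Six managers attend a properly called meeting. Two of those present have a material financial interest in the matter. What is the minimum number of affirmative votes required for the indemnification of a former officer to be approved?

The indemnification of a former officer requires two-thirds of the disinterested managers present (6 − 2 = 4).
2/3 of 4 = 2.67, rounded up to 3.

3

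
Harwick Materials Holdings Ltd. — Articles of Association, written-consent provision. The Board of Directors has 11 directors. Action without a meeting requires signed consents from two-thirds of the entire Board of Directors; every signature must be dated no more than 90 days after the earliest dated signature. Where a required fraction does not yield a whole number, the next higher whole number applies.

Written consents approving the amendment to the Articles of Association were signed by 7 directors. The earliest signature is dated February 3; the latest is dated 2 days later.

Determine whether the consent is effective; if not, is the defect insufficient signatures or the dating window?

Signatures required: two-thirds of 11 — 2/3 of 11 = 7.33, rounded up to 8, so 8 needed; 7 signed. Insufficient.
Dating window: the latest signature is 2 days after the earliest; the limit is 90 days. Within the window.

Not effective — insufficient signatures.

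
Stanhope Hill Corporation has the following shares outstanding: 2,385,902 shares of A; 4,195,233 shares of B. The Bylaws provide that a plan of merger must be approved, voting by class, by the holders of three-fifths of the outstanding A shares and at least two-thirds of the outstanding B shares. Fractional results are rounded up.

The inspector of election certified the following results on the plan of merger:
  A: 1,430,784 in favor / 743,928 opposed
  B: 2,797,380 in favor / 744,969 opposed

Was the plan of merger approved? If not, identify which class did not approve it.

A: 3/5 of 2385902 = 1431541.20, rounded up to 1431542; 1,431,542 required, 1,430,784 in favor — not approved.
B: 2/3 of 4195233 = 2796822; 2,796,822 required, 2,797,380 in favor — approved.

Not approved — the A shares did not give the required vote.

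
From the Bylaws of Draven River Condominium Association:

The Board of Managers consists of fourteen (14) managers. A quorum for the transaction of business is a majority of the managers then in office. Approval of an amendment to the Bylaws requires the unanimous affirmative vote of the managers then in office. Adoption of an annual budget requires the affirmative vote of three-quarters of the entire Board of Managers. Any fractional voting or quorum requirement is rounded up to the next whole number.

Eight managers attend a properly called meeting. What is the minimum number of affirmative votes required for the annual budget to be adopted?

The annual budget requires three-fourths of the entire Board of Managers (14).
3/4 of 14 = 10.50, rounded up to 11.
(Only 8 can vote, so the annual budget cannot pass at this meeting, but the required vote is still 11.)

11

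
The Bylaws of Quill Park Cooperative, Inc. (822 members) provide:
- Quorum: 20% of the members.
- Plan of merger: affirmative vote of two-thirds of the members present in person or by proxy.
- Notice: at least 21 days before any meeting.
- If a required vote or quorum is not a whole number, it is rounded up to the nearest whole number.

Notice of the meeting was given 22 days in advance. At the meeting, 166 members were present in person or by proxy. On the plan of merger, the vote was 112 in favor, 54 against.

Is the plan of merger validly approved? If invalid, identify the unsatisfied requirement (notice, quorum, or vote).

Notice: 22 days given; 21 required. Satisfied.
Quorum: 20% of 822 = 164.40, rounded up to 165; 166 present. Satisfied.
Vote: requires two-thirds of those present (166); 2/3 of 166 = 110.67, rounded up to 111, so 111 needed; 112 in favor. Satisfied.

Valid — all requirements satisfied.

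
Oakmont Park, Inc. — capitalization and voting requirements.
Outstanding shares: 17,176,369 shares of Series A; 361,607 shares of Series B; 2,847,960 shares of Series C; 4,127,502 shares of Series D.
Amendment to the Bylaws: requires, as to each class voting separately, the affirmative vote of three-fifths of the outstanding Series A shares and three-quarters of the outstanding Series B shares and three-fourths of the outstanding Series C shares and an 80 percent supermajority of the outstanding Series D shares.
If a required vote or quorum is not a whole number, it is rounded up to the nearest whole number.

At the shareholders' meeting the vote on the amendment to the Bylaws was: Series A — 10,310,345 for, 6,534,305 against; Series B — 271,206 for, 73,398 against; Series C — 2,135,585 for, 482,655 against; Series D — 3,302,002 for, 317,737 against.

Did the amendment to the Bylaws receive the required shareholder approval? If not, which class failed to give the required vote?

Series A: 3/5 of 17176369 = 10305821.40, rounded up to 10305822; 10,305,822 required, 10,310,345 in favor — approved.
Series B: 3/4 of 361607 = 271205.25, rounded up to 271206; 271,206 required, 271,206 in favor — approved.
Series C: 3/4 of 2847960 = 2135970; 2,135,970 required, 2,135,585 in favor — not approved.
Series D: 4/5 of 4127502 = 3302001.60, rounded up to 3302002; 3,302,002 required, 3,302,002 in favor — approved.

Not approved — the Series C shares did not give the required vote.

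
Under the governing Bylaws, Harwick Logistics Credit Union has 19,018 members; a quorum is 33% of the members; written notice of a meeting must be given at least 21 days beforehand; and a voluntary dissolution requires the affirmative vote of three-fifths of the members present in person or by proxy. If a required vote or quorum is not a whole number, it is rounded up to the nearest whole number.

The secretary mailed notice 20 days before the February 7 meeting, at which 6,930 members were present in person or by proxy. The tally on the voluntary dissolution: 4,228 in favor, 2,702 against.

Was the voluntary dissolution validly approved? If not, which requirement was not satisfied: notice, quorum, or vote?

Notice: 20 days given; 21 required. Not satisfied.
Quorum: 33% of 19,018 = 6,275.94, rounded up to 6,276; 6,930 present. Satisfied.
Vote: requires three-fifths of those present (6,930); 3/5 of 6930 = 4158, so 4,158 needed; 4,228 in favor. Satisfied.

Invalid — notice requirement not satisfied.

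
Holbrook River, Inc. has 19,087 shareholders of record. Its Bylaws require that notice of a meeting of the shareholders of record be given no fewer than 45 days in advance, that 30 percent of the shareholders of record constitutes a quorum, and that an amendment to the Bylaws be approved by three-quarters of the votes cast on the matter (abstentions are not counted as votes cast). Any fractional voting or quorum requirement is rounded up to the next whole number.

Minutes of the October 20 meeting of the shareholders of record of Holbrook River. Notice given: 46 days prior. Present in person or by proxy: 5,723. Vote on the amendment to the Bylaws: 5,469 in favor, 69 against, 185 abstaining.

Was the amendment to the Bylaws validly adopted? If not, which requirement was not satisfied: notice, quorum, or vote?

Invalid — quorum requirement not satisfied.

Notice: 46 days given; 45 required. Satisfied.
Quorum: 30% of 19,087 = 5,726.10, rounded up to 5,727; 5,723 present. Not satisfied.
Vote: requires three-fourths of the votes cast (5,723 − 185 abstaining = 5,538); 3/4 of 5538 = 4153.50, rounded up to 4154, so 4,154 needed; 5,469 in favor. Satisfied.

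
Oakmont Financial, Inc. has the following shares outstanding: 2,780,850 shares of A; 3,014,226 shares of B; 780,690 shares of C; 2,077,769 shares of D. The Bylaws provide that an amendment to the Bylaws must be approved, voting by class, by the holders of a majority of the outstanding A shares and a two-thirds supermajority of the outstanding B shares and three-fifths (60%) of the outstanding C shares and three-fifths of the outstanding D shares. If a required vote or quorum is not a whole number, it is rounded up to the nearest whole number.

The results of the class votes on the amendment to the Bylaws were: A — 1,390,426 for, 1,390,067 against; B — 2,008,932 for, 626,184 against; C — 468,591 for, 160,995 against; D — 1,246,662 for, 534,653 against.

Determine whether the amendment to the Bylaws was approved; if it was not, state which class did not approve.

A: a majority of 2780850 is 1390426; 1,390,426 required, 1,390,426 in favor — approved.
B: 2/3 of 3014226 = 2009484; 2,009,484 required, 2,008,932 in favor — not approved.
C: 3/5 of 780690 = 468414; 468,414 required, 468,591 in favor — approved.
D: 3/5 of 2077769 = 1246661.40, rounded up to 1246662; 1,246,662 required, 1,246,662 in favor — approved.

Not approved — the B shares did not give the required vote.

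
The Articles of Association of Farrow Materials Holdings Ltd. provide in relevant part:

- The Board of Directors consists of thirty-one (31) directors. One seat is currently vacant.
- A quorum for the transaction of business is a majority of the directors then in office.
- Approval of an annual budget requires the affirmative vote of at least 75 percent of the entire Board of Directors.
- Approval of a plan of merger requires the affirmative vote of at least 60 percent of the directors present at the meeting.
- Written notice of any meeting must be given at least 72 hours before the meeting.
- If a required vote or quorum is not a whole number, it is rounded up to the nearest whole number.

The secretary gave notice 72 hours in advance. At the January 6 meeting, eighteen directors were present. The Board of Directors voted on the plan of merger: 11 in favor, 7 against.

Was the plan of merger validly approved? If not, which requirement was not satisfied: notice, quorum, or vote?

Valid — all requirements satisfied.

Notice: 72 hours given; 72 required (72 ≥ 72). Satisfied.
Quorum: 18 present; quorum is 16. Satisfied.
Vote: the plan of merger requires three-fifths of the directors present (18). 3/5 of 18 = 10.80, rounded up to 11, so 11 affirmative votes are needed; 11 voted in favor. Satisfied.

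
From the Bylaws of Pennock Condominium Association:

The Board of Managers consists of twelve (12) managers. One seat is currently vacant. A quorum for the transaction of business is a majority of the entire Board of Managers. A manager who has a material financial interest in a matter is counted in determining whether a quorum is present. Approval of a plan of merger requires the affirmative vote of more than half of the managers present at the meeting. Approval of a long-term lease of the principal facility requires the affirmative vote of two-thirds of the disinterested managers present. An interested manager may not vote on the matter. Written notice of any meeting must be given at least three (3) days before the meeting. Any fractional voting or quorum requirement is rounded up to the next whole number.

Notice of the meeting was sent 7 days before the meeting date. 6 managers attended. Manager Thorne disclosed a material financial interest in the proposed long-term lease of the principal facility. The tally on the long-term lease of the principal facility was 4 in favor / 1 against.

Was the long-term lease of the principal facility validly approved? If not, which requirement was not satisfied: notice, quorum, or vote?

Notice: 7 days given; 3 required (7 ≥ 3). Satisfied.
Quorum: 6 present (interested managers count toward quorum); quorum is 7. Not satisfied.
Vote: the long-term lease of the principal facility requires two-thirds of the disinterested managers present (6 − 1 = 5). 2/3 of 5 = 3.33, rounded up to 4, so 4 affirmative votes are needed; 4 voted in favor. Satisfied. (Moot — without a quorum no business can be validly transacted.)

Invalid — quorum requirement not satisfied.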